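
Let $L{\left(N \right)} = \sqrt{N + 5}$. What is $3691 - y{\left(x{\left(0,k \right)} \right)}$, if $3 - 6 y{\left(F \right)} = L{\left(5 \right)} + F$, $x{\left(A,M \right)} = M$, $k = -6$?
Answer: $\frac{7379}{2} + \frac{\sqrt{10}}{6} \approx 3690.0$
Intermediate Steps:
$L{\left(N \right)} = \sqrt{5 + N}$
$y{\left(F \right)} = \frac{1}{2} - \frac{F}{6} - \frac{\sqrt{10}}{6}$ ($y{\left(F \right)} = \frac{1}{2} - \frac{\sqrt{5 + 5} + F}{6} = \frac{1}{2} - \frac{\sqrt{10} + F}{6} = \frac{1}{2} - \frac{F + \sqrt{10}}{6} = \frac{1}{2} - \left(\frac{F}{6} + \frac{\sqrt{10}}{6}\right) = \frac{1}{2} - \frac{F}{6} - \frac{\sqrt{10}}{6}$)
$3691 - y{\left(x{\left(0,k \right)} \right)} = 3691 - \left(\frac{1}{2} - -1 - \frac{\sqrt{10}}{6}\right) = 3691 - \left(\frac{1}{2} + 1 - \frac{\sqrt{10}}{6}\right) = 3691 - \left(\frac{3}{2} - \frac{\sqrt{10}}{6}\right) = \frac{7379}{2} + \frac{\sqrt{10}}{6}$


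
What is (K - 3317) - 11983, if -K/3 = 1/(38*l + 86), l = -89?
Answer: -50428797/3296 ≈ -15300.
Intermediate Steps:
K = 3/3296 (K = -3/(38*(-89) + 86) = -3/(-3382 + 86) = -3/(-3296) = -3*(-1/3296) = 3/3296 ≈ 0.00091019)
(K - 3317) - 11983 = (3/3296 - 3317) - 11983 = -10932829/3296 - 11983 = -50428797/3296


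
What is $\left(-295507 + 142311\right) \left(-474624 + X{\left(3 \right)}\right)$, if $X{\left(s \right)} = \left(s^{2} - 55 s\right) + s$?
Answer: $72733937292$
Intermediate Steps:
$X{\left(s \right)} = s^{2} - 54 s$
$\left(-295507 + 142311\right) \left(-474624 + X{\left(3 \right)}\right) = \left(-295507 + 142311\right) \left(-474624 + 3 \left(-54 + 3\right)\right) = - 153196 \left(-474624 + 3 \left(-51\right)\right) = - 153196 \left(-474624 - 153\right) = \left(-153196\right) \left(-474777\right) = 72733937292$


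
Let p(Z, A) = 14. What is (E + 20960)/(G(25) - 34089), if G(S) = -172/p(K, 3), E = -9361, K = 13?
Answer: -81193/238709 ≈ -0.34013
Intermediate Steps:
G(S) = -86/7 (G(S) = -172/14 = -172*1/14 = -86/7)
(E + 20960)/(G(25) - 34089) = (-9361 + 20960)/(-86/7 - 34089) = 11599/(-238709/7) = 11599*(-7/238709) = -81193/238709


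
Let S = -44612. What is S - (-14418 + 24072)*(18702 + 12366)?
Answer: -299975084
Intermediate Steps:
S - (-14418 + 24072)*(18702 + 12366) = -44612 - (-14418 + 24072)*(18702 + 12366) = -44612 - 9654*31068 = -44612 - 1*299930472 = -44612 - 299930472 = -299975084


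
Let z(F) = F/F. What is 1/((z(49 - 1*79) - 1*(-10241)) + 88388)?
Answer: 1/98630 ≈ 1.0139e-5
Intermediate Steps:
z(F) = 1
1/((z(49 - 1*79) - 1*(-10241)) + 88388) = 1/((1 - 1*(-10241)) + 88388) = 1/((1 + 10241) + 88388) = 1/(10242 + 88388) = 1/98630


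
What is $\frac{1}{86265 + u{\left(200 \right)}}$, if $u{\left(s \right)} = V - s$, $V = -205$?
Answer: $\frac{1}{85860} \approx 1.1647 \cdot 10^{-5}$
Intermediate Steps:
$u{\left(s \right)} = -205 - s$
$\frac{1}{86265 + u{\left(200 \right)}} = \frac{1}{86265 - 405} = \frac{1}{85860}$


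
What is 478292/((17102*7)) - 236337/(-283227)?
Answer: 3899001331/807291359 ≈ 4.8297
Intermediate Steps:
478292/((17102*7)) - 236337/(-283227) = 478292/119714 - 236337*(-1/283227) = 478292*(1/119714) + 78779/94409 = 239146/59857 + 78779/94409 = 3899001331/807291359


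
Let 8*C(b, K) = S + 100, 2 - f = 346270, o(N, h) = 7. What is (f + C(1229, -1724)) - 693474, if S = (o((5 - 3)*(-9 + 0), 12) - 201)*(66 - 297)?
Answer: -4136511/4 ≈ -1.0341e+6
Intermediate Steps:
f = -346268 (f = 2 - 1*346270 = 2 - 346270 = -346268)
S = 44814 (S = (7 - 201)*(66 - 297) = -194*(-231) = 44814)
C(b, K) = 22457/4 (C(b, K) = (44814 + 100)/8 = (1/8)*44914 = 22457/4)
(f + C(1229, -1724)) - 693474 = (-346268 + 22457/4) - 693474 = -1362615/4 - 693474 = -4136511/4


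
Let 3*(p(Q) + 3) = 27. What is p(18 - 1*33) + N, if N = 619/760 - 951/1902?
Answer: 4799/760 ≈ 6.3145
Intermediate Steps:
p(Q) = 6 (p(Q) = -3 + (⅓)*27 = -3 + 9 = 6)
N = 239/760 (N = 619*(1/760) - 951*1/1902 = 619/760 - ½ = 239/760 ≈ 0.31447)
p(18 - 1*33) + N = 6 + 239/760 = 4799/760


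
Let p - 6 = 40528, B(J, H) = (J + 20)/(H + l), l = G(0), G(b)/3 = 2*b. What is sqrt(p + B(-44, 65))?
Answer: sqrt(171254590)/65 ≈ 201.33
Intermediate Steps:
G(b) = 6*b (G(b) = 3*(2*b) = 6*b)
l = 0 (l = 6*0 = 0)
B(J, H) = (20 + J)/H (B(J, H) = (J + 20)/(H + 0) = (20 + J)/H)
p = 40534 (p = 6 + 40528 = 40534)
sqrt(p + B(-44, 65)) = sqrt(40534 + (20 - 44)/65) = sqrt(40534 + (1/65)*(-24)) = sqrt(40534 - 24/65) = sqrt(2634686/65) = sqrt(171254590)/65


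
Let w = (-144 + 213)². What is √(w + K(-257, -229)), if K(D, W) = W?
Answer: 2*√1133 ≈ 67.320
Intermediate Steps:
w = 4761 (w = 69² = 4761)
√(w + K(-257, -229)) = √(4761 - 229) = √4532 = 2*√1133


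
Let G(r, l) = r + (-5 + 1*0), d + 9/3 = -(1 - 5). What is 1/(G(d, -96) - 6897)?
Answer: -1/6901 ≈ -0.00014491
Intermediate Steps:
d = 1 (d = -3 - (1 - 5) = -3 - 1*(-4) = -3 + 4 = 1)
G(r, l) = -5 + r (G(r, l) = r + (-5 + 0) = r - 5 = -5 + r)
1/(G(d, -96) - 6897) = 1/((-5 + 1) - 6897) = 1/(-4 - 6897) = 1/(-6901) = -1/6901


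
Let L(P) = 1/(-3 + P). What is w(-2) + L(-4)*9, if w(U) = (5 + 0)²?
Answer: 166/7 ≈ 23.714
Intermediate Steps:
w(U) = 25 (w(U) = 5² = 25)
w(-2) + L(-4)*9 = 25 + 9/(-3 - 4) = 25 + 9/(-7) = 25 - ⅐*9 = 25 - 9/7 = 166/7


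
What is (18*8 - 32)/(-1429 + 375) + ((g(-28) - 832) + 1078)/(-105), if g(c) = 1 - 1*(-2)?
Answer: -45701/18445 ≈ -2.4777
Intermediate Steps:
g(c) = 3 (g(c) = 1 + 2 = 3)
(18*8 - 32)/(-1429 + 375) + ((g(-28) - 832) + 1078)/(-105) = (18*8 - 32)/(-1429 + 375) + ((3 - 832) + 1078)/(-105) = (144 - 32)/(-1054) + (-829 + 1078)*(-1/105) = 112*(-1/1054) + 249*(-1/105) = -56/527 - 83/35 = -45701/18445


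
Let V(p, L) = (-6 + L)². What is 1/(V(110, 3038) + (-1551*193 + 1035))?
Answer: 1/8894716 ≈ 1.1243e-7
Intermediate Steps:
1/(V(110, 3038) + (-1551*193 + 1035)) = 1/((-6 + 3038)² + (-1551*193 + 1035)) = 1/(3032² + (-299343 + 1035)) = 1/(9193024 - 298308) = 1/8894716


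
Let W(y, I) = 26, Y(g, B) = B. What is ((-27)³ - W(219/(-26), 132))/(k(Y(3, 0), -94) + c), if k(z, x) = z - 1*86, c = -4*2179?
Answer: 19709/8802 ≈ 2.2392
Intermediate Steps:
c = -8716
k(z, x) = -86 + z (k(z, x) = z - 86 = -86 + z)
((-27)³ - W(219/(-26), 132))/(k(Y(3, 0), -94) + c) = ((-27)³ - 1*26)/((-86 + 0) - 8716) = (-19683 - 26)/(-86 - 8716) = -19709/(-8802) = -19709*(-1/8802) = 19709/8802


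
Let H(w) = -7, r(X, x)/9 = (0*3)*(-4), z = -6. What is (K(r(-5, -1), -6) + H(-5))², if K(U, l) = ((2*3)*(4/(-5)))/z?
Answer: 961/25 ≈ 38.440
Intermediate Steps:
r(X, x) = 0 (r(X, x) = 9*((0*3)*(-4)) = 9*(0*(-4)) = 9*0 = 0)
K(U, l) = ⅘ (K(U, l) = ((2*3)*(4/(-5)))/(-6) = (6*(4*(-⅕)))*(-⅙) = (6*(-⅘))*(-⅙) = -24/5*(-⅙) = ⅘)
(K(r(-5, -1), -6) + H(-5))² = (⅘ - 7)² = (-31/5)² = 961/25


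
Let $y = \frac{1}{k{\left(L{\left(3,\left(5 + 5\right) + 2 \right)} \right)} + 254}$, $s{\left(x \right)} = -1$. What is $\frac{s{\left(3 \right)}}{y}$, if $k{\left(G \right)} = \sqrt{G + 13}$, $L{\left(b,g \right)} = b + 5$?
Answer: $-254 - \sqrt{21} \approx -258.58$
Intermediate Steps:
$L{\left(b,g \right)} = 5 + b$
$k{\left(G \right)} = \sqrt{13 + G}$
$y = \frac{1}{254 + \sqrt{21}}$ ($y = \frac{1}{\sqrt{13 + \left(5 + 3\right)} + 254} = \frac{1}{\sqrt{13 + 8} + 254} = \frac{1}{\sqrt{21} + 254} = \frac{1}{254 + \sqrt{21}} \approx 0.0038672$)
$\frac{s{\left(3 \right)}}{y} = - \frac{1}{\frac{254}{64495} - \frac{\sqrt{21}}{64495}}$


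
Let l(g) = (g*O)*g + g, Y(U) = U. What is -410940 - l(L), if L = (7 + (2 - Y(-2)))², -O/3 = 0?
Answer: -411061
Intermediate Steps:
O = 0 (O = -3*0 = 0)
L = 121 (L = (7 + (2 - 1*(-2)))² = (7 + (2 + 2))² = (7 + 4)² = 11² = 121)
l(g) = g (l(g) = (g*0)*g + g = 0*g + g = 0 + g = g)
-410940 - l(L) = -410940 - 1*121 = -410940 - 121 = -411061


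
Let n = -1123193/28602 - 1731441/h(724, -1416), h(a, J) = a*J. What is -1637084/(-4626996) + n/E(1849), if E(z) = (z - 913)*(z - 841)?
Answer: 628961663275971314833/1777875029832085696512 ≈ 0.35377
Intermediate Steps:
h(a, J) = J*a
E(z) = (-913 + z)*(-841 + z)
n = -183659469505/4887052128 (n = -1123193/28602 - 1731441/((-1416*724)) = -1123193*1/28602 - 1731441/(-1025184) = -1123193/28602 - 1731441*(-1/1025184) = -1123193/28602 + 577147/341728 = -183659469505/4887052128 ≈ -37.581)
-1637084/(-4626996) + n/E(1849) = -1637084/(-4626996) - 183659469505/(4887052128*(767833 + 1849² - 1754*1849)) = -1637084*(-1/4626996) - 183659469505/(4887052128*(767833 + 3418801 - 3243146)) = 409271/1156749 - 183659469505/4887052128/943488 = 409271/1156749 - 183659469505/4887052128*1/943488 = 409271/1156749 - 183659469505/4610875038142464 = 628961663275971314833/1777875029832085696512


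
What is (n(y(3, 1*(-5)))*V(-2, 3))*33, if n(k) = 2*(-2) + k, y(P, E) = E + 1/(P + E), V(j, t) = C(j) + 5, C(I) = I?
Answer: -1881/2 ≈ -940.50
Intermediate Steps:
V(j, t) = 5 + j (V(j, t) = j + 5 = 5 + j)
y(P, E) = E + 1/(E + P)
n(k) = -4 + k
(n(y(3, 1*(-5)))*V(-2, 3))*33 = ((-4 + (1 + (1*(-5))**2 + (1*(-5))*3)/(1*(-5) + 3))*(5 - 2))*33 = ((-4 + (1 + (-5)**2 - 5*3)/(-5 + 3))*3)*33 = ((-4 + (1 + 25 - 15)/(-2))*3)*33 = ((-4 - 1/2*11)*3)*33 = ((-4 - 11/2)*3)*33 = -19/2*3*33 = -57/2*33 = -1881/2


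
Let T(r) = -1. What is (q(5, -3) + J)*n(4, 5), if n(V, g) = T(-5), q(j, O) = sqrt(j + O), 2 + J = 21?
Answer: -19 - sqrt(2) ≈ -20.414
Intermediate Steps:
J = 19 (J = -2 + 21 = 19)
q(j, O) = sqrt(O + j)
n(V, g) = -1
(q(5, -3) + J)*n(4, 5) = (sqrt(-3 + 5) + 19)*(-1) = (sqrt(2) + 19)*(-1) = (19 + sqrt(2))*(-1) = -19 - sqrt(2)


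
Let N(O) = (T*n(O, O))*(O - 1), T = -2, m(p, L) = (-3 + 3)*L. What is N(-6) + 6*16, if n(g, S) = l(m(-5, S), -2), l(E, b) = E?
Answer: 96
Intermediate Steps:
m(p, L) = 0 (m(p, L) = 0*L = 0)
n(g, S) = 0
N(O) = 0 (N(O) = (-2*0)*(O - 1) = 0*(-1 + O) = 0)
N(-6) + 6*16 = 0 + 6*16 = 0 + 96 = 96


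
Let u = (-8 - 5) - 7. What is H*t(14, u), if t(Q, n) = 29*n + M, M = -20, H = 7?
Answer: -4200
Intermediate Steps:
u = -20 (u = -13 - 7 = -20)
t(Q, n) = -20 + 29*n (t(Q, n) = 29*n - 20 = -20 + 29*n)
H*t(14, u) = 7*(-20 + 29*(-20)) = 7*(-20 - 580) = 7*(-600) = -4200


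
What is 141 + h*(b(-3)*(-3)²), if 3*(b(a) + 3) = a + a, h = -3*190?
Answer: 25791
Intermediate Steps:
h = -570
b(a) = -3 + 2*a/3 (b(a) = -3 + (a + a)/3 = -3 + (2*a)/3 = -3 + 2*a/3)
141 + h*(b(-3)*(-3)²) = 141 - 570*(-3 + (⅔)*(-3))*(-3)² = 141 - 570*(-3 - 2)*9 = 141 - (-2850)*9 = 141 - 570*(-45) = 141 + 25650 = 25791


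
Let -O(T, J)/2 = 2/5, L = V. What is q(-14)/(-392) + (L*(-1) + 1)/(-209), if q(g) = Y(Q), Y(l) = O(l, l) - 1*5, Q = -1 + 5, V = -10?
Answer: -1409/37240 ≈ -0.037836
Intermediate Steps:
L = -10
O(T, J) = -4/5
Q = 4
Y(l) = -29/5 (Y(l) = -4/5 - 1*5 = -4/5 - 5 = -29/5)
q(g) = -29/5
q(-14)/(-392) + (L*(-1) + 1)/(-209) = -29/5/(-392) + (-10*(-1) + 1)/(-209) = -29/5*(-1/392) + (10 + 1)*(-1/209) = 29/1960 + 11*(-1/209) = 29/1960 - 1/19 = -1409/37240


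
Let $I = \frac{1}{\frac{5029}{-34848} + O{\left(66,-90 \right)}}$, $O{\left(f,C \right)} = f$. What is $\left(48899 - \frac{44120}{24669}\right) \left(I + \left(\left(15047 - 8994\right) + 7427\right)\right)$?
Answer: $\frac{37316178852124868648}{56613850191} \approx 6.5914 \cdot 10^{8}$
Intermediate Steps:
$I = \frac{34848}{2294939}$ ($I = \frac{1}{\frac{5029}{-34848} + 66} = \frac{1}{5029 \left(- \frac{1}{34848}\right) + 66} = \frac{1}{- \frac{5029}{34848} + 66} = \frac{1}{\frac{2294939}{34848}} = \frac{34848}{2294939} \approx 0.015185$)
$\left(48899 - \frac{44120}{24669}\right) \left(I + \left(\left(15047 - 8994\right) + 7427\right)\right) = \left(48899 - \frac{44120}{24669}\right) \left(\frac{34848}{2294939} + \left(\left(15047 - 8994\right) + 7427\right)\right) = \left(48899 - \frac{44120}{24669}\right) \left(\frac{34848}{2294939} + \left(6053 + 7427\right)\right) = \left(48899 - \frac{44120}{24669}\right) \left(\frac{34848}{2294939} + 13480\right) = \frac{1206245311}{24669} \cdot \frac{30935812568}{2294939} = \frac{37316178852124868648}{56613850191}$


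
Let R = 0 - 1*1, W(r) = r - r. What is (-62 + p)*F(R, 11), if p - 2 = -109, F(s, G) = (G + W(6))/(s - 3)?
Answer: 1859/4 ≈ 464.75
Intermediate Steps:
W(r) = 0
R = -1 (R = 0 - 1 = -1)
F(s, G) = G/(-3 + s) (F(s, G) = (G + 0)/(s - 3) = G/(-3 + s))
p = -107 (p = 2 - 109 = -107)
(-62 + p)*F(R, 11) = (-62 - 107)*(11/(-3 - 1)) = -1859/(-4) = -1859*(-1)/4 = -169*(-11/4) = 1859/4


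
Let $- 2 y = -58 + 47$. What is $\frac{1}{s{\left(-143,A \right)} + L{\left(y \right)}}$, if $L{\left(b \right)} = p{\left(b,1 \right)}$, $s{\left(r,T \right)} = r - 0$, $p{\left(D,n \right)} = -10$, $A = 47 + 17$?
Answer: $- \frac{1}{153} \approx -0.0065359$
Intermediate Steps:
$A = 64$
$s{\left(r,T \right)} = r$ ($s{\left(r,T \right)} = r + 0 = r$)
$y = \frac{11}{2}$ ($y = - \frac{-58 + 47}{2} = \left(- \frac{1}{2}\right) \left(-11\right) = \frac{11}{2} \approx 5.5$)
$L{\left(b \right)} = -10$
$\frac{1}{s{\left(-143,A \right)} + L{\left(y \right)}} = \frac{1}{-143 - 10} = \frac{1}{-153} = - \frac{1}{153}$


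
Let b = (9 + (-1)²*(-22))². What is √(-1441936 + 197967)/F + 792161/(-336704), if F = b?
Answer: -792161/336704 + I*√1243969/169 ≈ -2.3527 + 6.5996*I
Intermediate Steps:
b = 169 (b = (9 + 1*(-22))² = (9 - 22)² = (-13)² = 169)
F = 169
√(-1441936 + 197967)/F + 792161/(-336704) = √(-1441936 + 197967)/169 + 792161/(-336704) = √(-1243969)*(1/169) + 792161*(-1/336704) = (I*√1243969)*(1/169) - 792161/336704 = I*√1243969/169 - 792161/336704 = -792161/336704 + I*√1243969/169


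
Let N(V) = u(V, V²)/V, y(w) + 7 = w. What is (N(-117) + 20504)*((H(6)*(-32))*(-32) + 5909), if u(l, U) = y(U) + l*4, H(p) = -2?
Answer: 78729882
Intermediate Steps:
y(w) = -7 + w
u(l, U) = -7 + U + 4*l (u(l, U) = (-7 + U) + l*4 = (-7 + U) + 4*l = -7 + U + 4*l)
N(V) = (-7 + V² + 4*V)/V
(N(-117) + 20504)*((H(6)*(-32))*(-32) + 5909) = ((4 - 117 - 7/(-117)) + 20504)*(-2*(-32)*(-32) + 5909) = ((4 - 117 - 7*(-1/117)) + 20504)*(64*(-32) + 5909) = ((4 - 117 + 7/117) + 20504)*(-2048 + 5909) = (-13214/117 + 20504)*3861 = (2385754/117)*3861 = 78729882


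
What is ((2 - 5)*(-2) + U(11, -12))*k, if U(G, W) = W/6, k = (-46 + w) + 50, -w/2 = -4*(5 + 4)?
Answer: 304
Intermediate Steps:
w = 72 (w = -(-8)*(5 + 4) = -(-8)*9 = -2*(-36) = 72)
k = 76 (k = (-46 + 72) + 50 = 26 + 50 = 76)
U(G, W) = W/6 (U(G, W) = W*(1/6) = W/6)
((2 - 5)*(-2) + U(11, -12))*k = ((2 - 5)*(-2) + (1/6)*(-12))*76 = (-3*(-2) - 2)*76 = (6 - 2)*76 = 4*76 = 304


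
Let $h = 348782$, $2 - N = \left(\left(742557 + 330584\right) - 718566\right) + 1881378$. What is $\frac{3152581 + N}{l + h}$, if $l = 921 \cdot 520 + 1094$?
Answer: $\frac{458315}{414398} \approx 1.106$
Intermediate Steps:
$l = 480014$ ($l = 478920 + 1094 = 480014$)
$N = -2235951$ ($N = 2 - \left(\left(\left(742557 + 330584\right) - 718566\right) + 1881378\right) = 2 - \left(\left(1073141 - 718566\right) + 1881378\right) = 2 - \left(354575 + 1881378\right) = 2 - 2235953 = -2235951$)
$\frac{3152581 + N}{l + h} = \frac{3152581 - 2235951}{480014 + 348782} = \frac{916630}{828796} = 916630 \cdot \frac{1}{828796} = \frac{458315}{414398}$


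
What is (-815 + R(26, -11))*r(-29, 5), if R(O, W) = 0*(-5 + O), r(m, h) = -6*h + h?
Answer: 20375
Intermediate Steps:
r(m, h) = -5*h
R(O, W) = 0
(-815 + R(26, -11))*r(-29, 5) = (-815 + 0)*(-5*5) = -815*(-25) = 20375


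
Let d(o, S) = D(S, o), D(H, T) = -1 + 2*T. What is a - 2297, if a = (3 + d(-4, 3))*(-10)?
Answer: -2237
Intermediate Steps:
d(o, S) = -1 + 2*o
a = 60 (a = (3 + (-1 + 2*(-4)))*(-10) = (3 + (-1 - 8))*(-10) = (3 - 9)*(-10) = -6*(-10) = 60)
a - 2297 = 60 - 2297 = -2237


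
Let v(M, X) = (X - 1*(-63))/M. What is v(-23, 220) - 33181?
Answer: -763446/23 ≈ -33193.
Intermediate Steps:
v(M, X) = (63 + X)/M (v(M, X) = (X + 63)/M = (63 + X)/M)
v(-23, 220) - 33181 = (63 + 220)/(-23) - 33181 = -1/23*283 - 33181 = -283/23 - 33181 = -763446/23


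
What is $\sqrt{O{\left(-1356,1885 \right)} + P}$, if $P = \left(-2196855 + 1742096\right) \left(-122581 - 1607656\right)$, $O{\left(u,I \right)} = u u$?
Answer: $\sqrt{786842686619} \approx 8.8704 \cdot 10^{5}$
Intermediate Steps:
$O{\left(u,I \right)} = u^{2}$
$P = 786840847883$ ($P = \left(-454759\right) \left(-1730237\right) = 786840847883$)
$\sqrt{O{\left(-1356,1885 \right)} + P} = \sqrt{\left(-1356\right)^{2} + 786840847883} = \sqrt{1838736 + 786840847883} = \sqrt{786842686619}$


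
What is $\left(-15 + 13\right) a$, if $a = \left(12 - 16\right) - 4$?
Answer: $16$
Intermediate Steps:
$a = -8$ ($a = -4 - 4 = -8$)
$\left(-15 + 13\right) a = \left(-15 + 13\right) \left(-8\right) = \left(-2\right) \left(-8\right) = 16$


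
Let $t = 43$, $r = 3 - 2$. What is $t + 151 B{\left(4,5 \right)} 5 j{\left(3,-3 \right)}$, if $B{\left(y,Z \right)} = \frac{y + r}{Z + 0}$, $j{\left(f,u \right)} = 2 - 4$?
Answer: $-1467$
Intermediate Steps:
$r = 1$
$j{\left(f,u \right)} = -2$ ($j{\left(f,u \right)} = 2 - 4 = -2$)
$B{\left(y,Z \right)} = \frac{1 + y}{Z}$ ($B{\left(y,Z \right)} = \frac{y + 1}{Z + 0} = \frac{1 + y}{Z}$)
$t + 151 B{\left(4,5 \right)} 5 j{\left(3,-3 \right)} = 43 + 151 \frac{1 + 4}{5} \cdot 5 \left(-2\right) = 43 + 151 \cdot \frac{1}{5} \cdot 5 \cdot 5 \left(-2\right) = 43 + 151 \cdot 1 \cdot 5 \left(-2\right) = 43 + 151 \cdot 5 \left(-2\right) = 43 + 151 \left(-10\right) = 43 - 1510 = -1467$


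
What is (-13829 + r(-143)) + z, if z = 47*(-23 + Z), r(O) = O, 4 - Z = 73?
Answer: -18296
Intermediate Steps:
Z = -69 (Z = 4 - 1*73 = 4 - 73 = -69)
z = -4324 (z = 47*(-23 - 69) = 47*(-92) = -4324)
(-13829 + r(-143)) + z = (-13829 - 143) - 4324 = -13972 - 4324 = -18296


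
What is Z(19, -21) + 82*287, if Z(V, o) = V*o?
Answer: 23135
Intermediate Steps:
Z(19, -21) + 82*287 = 19*(-21) + 82*287 = -399 + 23534 = 23135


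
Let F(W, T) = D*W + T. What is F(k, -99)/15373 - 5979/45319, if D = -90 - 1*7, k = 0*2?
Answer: -96401748/696688987 ≈ -0.13837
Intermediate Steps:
k = 0
D = -97 (D = -90 - 7 = -97)
F(W, T) = T - 97*W (F(W, T) = -97*W + T = T - 97*W)
F(k, -99)/15373 - 5979/45319 = (-99 - 97*0)/15373 - 5979/45319 = (-99 + 0)*(1/15373) - 5979*1/45319 = -99*1/15373 - 5979/45319 = -99/15373 - 5979/45319 = -96401748/696688987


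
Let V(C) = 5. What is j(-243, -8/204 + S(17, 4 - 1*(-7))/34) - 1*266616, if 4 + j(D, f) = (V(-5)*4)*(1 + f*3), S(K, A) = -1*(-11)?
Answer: -4531910/17 ≈ -2.6658e+5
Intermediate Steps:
S(K, A) = 11
j(D, f) = 16 + 60*f (j(D, f) = -4 + (5*4)*(1 + f*3) = -4 + 20*(1 + 3*f) = -4 + (20 + 60*f) = 16 + 60*f)
j(-243, -8/204 + S(17, 4 - 1*(-7))/34) - 1*266616 = (16 + 60*(-8/204 + 11/34)) - 1*266616 = (16 + 60*(-8*1/204 + 11*(1/34))) - 266616 = (16 + 60*(-2/51 + 11/34)) - 266616 = (16 + 60*(29/102)) - 266616 = (16 + 290/17) - 266616 = 562/17 - 266616 = -4531910/17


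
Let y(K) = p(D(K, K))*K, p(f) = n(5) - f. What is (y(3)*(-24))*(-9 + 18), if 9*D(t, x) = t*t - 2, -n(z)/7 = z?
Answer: 23184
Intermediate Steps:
n(z) = -7*z
D(t, x) = -2/9 + t**2/9 (D(t, x) = (t*t - 2)/9 = (t**2 - 2)/9 = (-2 + t**2)/9 = -2/9 + t**2/9)
p(f) = -35 - f (p(f) = -7*5 - f = -35 - f)
y(K) = K*(-313/9 - K**2/9) (y(K) = (-35 - (-2/9 + K**2/9))*K = (-35 + (2/9 - K**2/9))*K = (-313/9 - K**2/9)*K = K*(-313/9 - K**2/9))
(y(3)*(-24))*(-9 + 18) = (-1/9*3*(313 + 3**2)*(-24))*(-9 + 18) = (-1/9*3*(313 + 9)*(-24))*9 = (-1/9*3*322*(-24))*9 = -322/3*(-24)*9 = 2576*9 = 23184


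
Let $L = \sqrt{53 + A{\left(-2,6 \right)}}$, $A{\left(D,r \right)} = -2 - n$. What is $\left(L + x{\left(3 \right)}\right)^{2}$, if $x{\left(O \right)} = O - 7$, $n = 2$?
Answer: $9$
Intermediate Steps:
$x{\left(O \right)} = -7 + O$
$A{\left(D,r \right)} = -4$ ($A{\left(D,r \right)} = -2 - 2 = -4$)
$L = 7$ ($L = \sqrt{53 - 4} = \sqrt{49} = 7$)
$\left(L + x{\left(3 \right)}\right)^{2} = \left(7 + \left(-7 + 3\right)\right)^{2} = \left(7 - 4\right)^{2} = 3^{2} = 9$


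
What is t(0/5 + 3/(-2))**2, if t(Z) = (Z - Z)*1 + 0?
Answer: 0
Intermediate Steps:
t(Z) = 0 (t(Z) = 0*1 + 0 = 0 + 0 = 0)
t(0/5 + 3/(-2))**2 = 0**2 = 0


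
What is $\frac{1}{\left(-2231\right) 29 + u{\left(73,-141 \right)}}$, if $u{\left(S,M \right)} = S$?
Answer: $- \frac{1}{64626} \approx -1.5474 \cdot 10^{-5}$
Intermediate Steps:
$\frac{1}{\left(-2231\right) 29 + u{\left(73,-141 \right)}} = \frac{1}{\left(-2231\right) 29 + 73} = \frac{1}{-64699 + 73} = \frac{1}{-64626} = - \frac{1}{64626}$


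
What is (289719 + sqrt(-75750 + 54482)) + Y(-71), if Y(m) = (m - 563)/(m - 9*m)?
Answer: 82279879/284 + 2*I*sqrt(5317) ≈ 2.8972e+5 + 145.84*I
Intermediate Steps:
Y(m) = -(-563 + m)/(8*m) (Y(m) = (-563 + m)/((-8*m)) = (-563 + m)*(-1/(8*m)) = -(-563 + m)/(8*m))
(289719 + sqrt(-75750 + 54482)) + Y(-71) = (289719 + sqrt(-75750 + 54482)) + (1/8)*(563 - 1*(-71))/(-71) = (289719 + sqrt(-21268)) + (1/8)*(-1/71)*(563 + 71) = (289719 + 2*I*sqrt(5317)) + (1/8)*(-1/71)*634 = (289719 + 2*I*sqrt(5317)) - 317/284 = 82279879/284 + 2*I*sqrt(5317)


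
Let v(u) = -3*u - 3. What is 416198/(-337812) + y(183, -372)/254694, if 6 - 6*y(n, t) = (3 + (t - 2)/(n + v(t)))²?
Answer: -22255585845327599/18063994943782656 ≈ -1.2320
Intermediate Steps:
v(u) = -3 - 3*u
y(n, t) = 1 - (3 + (-2 + t)/(-3 + n - 3*t))²/6 (y(n, t) = 1 - (3 + (t - 2)/(n + (-3 - 3*t)))²/6 = 1 - (3 + (-2 + t)/(-3 + n - 3*t))²/6)
416198/(-337812) + y(183, -372)/254694 = 416198/(-337812) + (1 - (-11 - 8*(-372) + 3*183)²/(6*(3 - 1*183 + 3*(-372))²))/254694 = 416198*(-1/337812) + (1 - (-11 + 2976 + 549)²/(6*(3 - 183 - 1116)²))*(1/254694) = -208099/168906 + (1 - ⅙*3514²/(-1296)²)*(1/254694) = -208099/168906 + (1 - ⅙*12348196*1/1679616)*(1/254694) = -208099/168906 + (1 - 3087049/2519424)*(1/254694) = -208099/168906 - 567625/2519424*1/254694 = -208099/168906 - 567625/641682176256 = -22255585845327599/18063994943782656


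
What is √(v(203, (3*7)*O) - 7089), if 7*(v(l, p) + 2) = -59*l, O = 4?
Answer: 3*I*√978 ≈ 93.819*I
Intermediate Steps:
v(l, p) = -2 - 59*l/7 (v(l, p) = -2 + (-59*l)/7 = -2 - 59*l/7)
√(v(203, (3*7)*O) - 7089) = √((-2 - 59/7*203) - 7089) = √((-2 - 1711) - 7089) = √(-1713 - 7089) = √(-8802) = 3*I*√978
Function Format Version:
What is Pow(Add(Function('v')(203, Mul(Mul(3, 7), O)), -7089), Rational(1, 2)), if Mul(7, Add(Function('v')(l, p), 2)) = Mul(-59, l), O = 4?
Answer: Mul(3, I, Pow(978, Rational(1, 2))) ≈ Mul(93.819, I)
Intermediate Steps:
Function('v')(l, p) = Add(-2, Mul(Rational(-59, 7), l)) (Function('v')(l, p) = Add(-2, Mul(Rational(1, 7), Mul(-59, l))) = Add(-2, Mul(Rational(-59, 7), l)))
Pow(Add(Function('v')(203, Mul(Mul(3, 7), O)), -7089), Rational(1, 2)) = Pow(Add(Add(-2, Mul(Rational(-59, 7), 203)), -7089), Rational(1, 2)) = Pow(Add(Add(-2, -1711), -7089), Rational(1, 2)) = Pow(Add(-1713, -7089), Rational(1, 2)) = Pow(-8802, Rational(1, 2)) = Mul(3, I, Pow(978, Rational(1, 2)))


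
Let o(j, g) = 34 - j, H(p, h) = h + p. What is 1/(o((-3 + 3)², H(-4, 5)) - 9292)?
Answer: -1/9258 ≈ -0.00010801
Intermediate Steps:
1/(o((-3 + 3)², H(-4, 5)) - 9292) = 1/((34 - (-3 + 3)²) - 9292) = 1/((34 - 1*0²) - 9292) = 1/((34 - 1*0) - 9292) = 1/((34 + 0) - 9292) = 1/(34 - 9292) = 1/(-9258) = -1/9258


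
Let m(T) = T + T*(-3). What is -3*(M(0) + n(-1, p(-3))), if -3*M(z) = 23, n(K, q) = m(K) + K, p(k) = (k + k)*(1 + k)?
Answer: 20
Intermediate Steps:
m(T) = -2*T (m(T) = T - 3*T = -2*T)
p(k) = 2*k*(1 + k) (p(k) = (2*k)*(1 + k) = 2*k*(1 + k))
n(K, q) = -K (n(K, q) = -2*K + K = -K)
M(z) = -23/3 (M(z) = -⅓*23 = -23/3)
-3*(M(0) + n(-1, p(-3))) = -3*(-23/3 - 1*(-1)) = -3*(-23/3 + 1) = -3*(-20/3) = 20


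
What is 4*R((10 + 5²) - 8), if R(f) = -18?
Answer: -72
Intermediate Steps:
4*R((10 + 5²) - 8) = 4*(-18) = -72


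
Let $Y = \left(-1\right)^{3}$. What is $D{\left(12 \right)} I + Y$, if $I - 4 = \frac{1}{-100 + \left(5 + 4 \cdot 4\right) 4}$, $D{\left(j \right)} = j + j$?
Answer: $\frac{187}{2} \approx 93.5$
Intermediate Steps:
$Y = -1$
$D{\left(j \right)} = 2 j$
$I = \frac{63}{16}$ ($I = 4 + \frac{1}{-100 + \left(5 + 4 \cdot 4\right) 4} = 4 + \frac{1}{-100 + \left(5 + 16\right) 4} = 4 + \frac{1}{-100 + 21 \cdot 4} = 4 + \frac{1}{-100 + 84} = 4 + \frac{1}{-16} = 4 - \frac{1}{16} = \frac{63}{16} \approx 3.9375$)
$D{\left(12 \right)} I + Y = 2 \cdot 12 \cdot \frac{63}{16} - 1 = 24 \cdot \frac{63}{16} - 1 = \frac{189}{2} - 1 = \frac{187}{2}$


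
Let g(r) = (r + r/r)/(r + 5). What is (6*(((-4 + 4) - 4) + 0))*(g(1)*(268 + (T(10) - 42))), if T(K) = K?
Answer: -1888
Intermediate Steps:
g(r) = (1 + r)/(5 + r) (g(r) = (r + 1)/(5 + r) = (1 + r)/(5 + r))
(6*(((-4 + 4) - 4) + 0))*(g(1)*(268 + (T(10) - 42))) = (6*(((-4 + 4) - 4) + 0))*(((1 + 1)/(5 + 1))*(268 + (10 - 42))) = (6*((0 - 4) + 0))*((2/6)*(268 - 32)) = (6*(-4 + 0))*(((⅙)*2)*236) = (6*(-4))*((⅓)*236) = -24*236/3 = -1888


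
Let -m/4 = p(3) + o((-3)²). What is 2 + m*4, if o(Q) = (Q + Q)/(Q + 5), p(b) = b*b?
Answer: -1138/7 ≈ -162.57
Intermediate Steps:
p(b) = b²
o(Q) = 2*Q/(5 + Q) (o(Q) = (2*Q)/(5 + Q) = 2*Q/(5 + Q))
m = -288/7 (m = -4*(3² + 2*(-3)²/(5 + (-3)²)) = -4*(9 + 2*9/(5 + 9)) = -4*(9 + 2*9/14) = -4*(9 + 2*9*(1/14)) = -4*(9 + 9/7) = -4*72/7 = -288/7 ≈ -41.143)
2 + m*4 = 2 - 288/7*4 = 2 - 1152/7 = -1138/7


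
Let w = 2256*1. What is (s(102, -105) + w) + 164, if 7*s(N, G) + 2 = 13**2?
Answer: 17107/7 ≈ 2443.9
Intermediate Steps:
w = 2256
s(N, G) = 167/7 (s(N, G) = -2/7 + (1/7)*13**2 = -2/7 + (1/7)*169 = -2/7 + 169/7 = 167/7)
(s(102, -105) + w) + 164 = (167/7 + 2256) + 164 = 15959/7 + 164 = 17107/7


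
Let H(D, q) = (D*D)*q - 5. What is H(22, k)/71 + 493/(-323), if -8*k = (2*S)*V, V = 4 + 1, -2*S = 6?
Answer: 32331/1349 ≈ 23.967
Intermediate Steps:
S = -3 (S = -½*6 = -3)
V = 5
k = 15/4 (k = -2*(-3)*5/8 = -(-3)*5/4 = -⅛*(-30) = 15/4 ≈ 3.7500)
H(D, q) = -5 + q*D² (H(D, q) = D²*q - 5 = q*D² - 5 = -5 + q*D²)
H(22, k)/71 + 493/(-323) = (-5 + (15/4)*22²)/71 + 493/(-323) = (-5 + (15/4)*484)*(1/71) + 493*(-1/323) = (-5 + 1815)*(1/71) - 29/19 = 1810*(1/71) - 29/19 = 1810/71 - 29/19 = 32331/1349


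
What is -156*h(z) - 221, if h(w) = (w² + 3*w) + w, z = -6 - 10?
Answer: -30173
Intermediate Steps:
z = -16
h(w) = w² + 4*w
-156*h(z) - 221 = -(-2496)*(4 - 16) - 221 = -(-2496)*(-12) - 221 = -156*192 - 221 = -29952 - 221 = -30173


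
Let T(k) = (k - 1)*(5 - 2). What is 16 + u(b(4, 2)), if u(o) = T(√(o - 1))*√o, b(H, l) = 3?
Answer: 16 + 3*√3*(-1 + √2) ≈ 18.152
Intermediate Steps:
T(k) = -3 + 3*k (T(k) = (-1 + k)*3 = -3 + 3*k)
u(o) = √o*(-3 + 3*√(-1 + o)) (u(o) = (-3 + 3*√(o - 1))*√o = (-3 + 3*√(-1 + o))*√o = √o*(-3 + 3*√(-1 + o)))
16 + u(b(4, 2)) = 16 + 3*√3*(-1 + √(-1 + 3)) = 16 + 3*√3*(-1 + √2)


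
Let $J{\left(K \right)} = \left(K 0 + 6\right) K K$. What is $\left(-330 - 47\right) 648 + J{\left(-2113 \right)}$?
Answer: $26544318$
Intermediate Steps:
$J{\left(K \right)} = 6 K^{2}$ ($J{\left(K \right)} = \left(0 + 6\right) K K = 6 K K = 6 K^{2}$)
$\left(-330 - 47\right) 648 + J{\left(-2113 \right)} = \left(-330 - 47\right) 648 + 6 \left(-2113\right)^{2} = \left(-377\right) 648 + 6 \cdot 4464769 = -244296 + 26788614 = 26544318$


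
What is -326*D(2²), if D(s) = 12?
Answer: -3912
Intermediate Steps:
-326*D(2²) = -326*12 = -3912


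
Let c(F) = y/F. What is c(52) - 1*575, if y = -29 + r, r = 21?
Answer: -7477/13 ≈ -575.15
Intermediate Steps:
y = -8 (y = -29 + 21 = -8)
c(F) = -8/F
c(52) - 1*575 = -8/52 - 1*575 = -8*1/52 - 575 = -2/13 - 575 = -7477/13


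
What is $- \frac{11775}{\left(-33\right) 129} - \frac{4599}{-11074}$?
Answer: $\frac{7141633}{2244858} \approx 3.1813$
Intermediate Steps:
$- \frac{11775}{\left(-33\right) 129} - \frac{4599}{-11074} = - \frac{11775}{-4257} - - \frac{657}{1582} = \left(-11775\right) \left(- \frac{1}{4257}\right) + \frac{657}{1582} = \frac{3925}{1419} + \frac{657}{1582} = \frac{7141633}{2244858}$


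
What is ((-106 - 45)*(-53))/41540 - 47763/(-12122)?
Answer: 35880817/8681860 ≈ 4.1329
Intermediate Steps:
((-106 - 45)*(-53))/41540 - 47763/(-12122) = -151*(-53)*(1/41540) - 47763*(-1/12122) = 8003*(1/41540) + 1647/418 = 8003/41540 + 1647/418 = 35880817/8681860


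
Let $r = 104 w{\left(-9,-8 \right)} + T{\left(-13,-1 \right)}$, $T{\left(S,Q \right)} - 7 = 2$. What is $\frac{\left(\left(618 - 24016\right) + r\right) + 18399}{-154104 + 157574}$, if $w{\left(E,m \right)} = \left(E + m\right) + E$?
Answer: $- \frac{3847}{1735} \approx -2.2173$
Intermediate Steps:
$T{\left(S,Q \right)} = 9$ ($T{\left(S,Q \right)} = 7 + 2 = 9$)
$w{\left(E,m \right)} = m + 2 E$
$r = -2695$ ($r = 104 \left(-8 + 2 \left(-9\right)\right) + 9 = 104 \left(-8 - 18\right) + 9 = 104 \left(-26\right) + 9 = -2704 + 9 = -2695$)
$\frac{\left(\left(618 - 24016\right) + r\right) + 18399}{-154104 + 157574} = \frac{\left(\left(618 - 24016\right) - 2695\right) + 18399}{-154104 + 157574} = \frac{\left(-23398 - 2695\right) + 18399}{3470} = \left(-26093 + 18399\right) \frac{1}{3470} = \left(-7694\right) \frac{1}{3470} = - \frac{3847}{1735}$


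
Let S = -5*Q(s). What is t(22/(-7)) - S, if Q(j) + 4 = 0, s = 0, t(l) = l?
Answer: -162/7 ≈ -23.143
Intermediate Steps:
Q(j) = -4 (Q(j) = -4 + 0 = -4)
S = 20 (S = -5*(-4) = 20)
t(22/(-7)) - S = 22/(-7) - 1*20 = 22*(-1/7) - 20 = -22/7 - 20 = -162/7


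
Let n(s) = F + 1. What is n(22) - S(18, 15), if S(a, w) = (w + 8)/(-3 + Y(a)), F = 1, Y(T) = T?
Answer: 7/15 ≈ 0.46667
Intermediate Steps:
S(a, w) = (8 + w)/(-3 + a) (S(a, w) = (w + 8)/(-3 + a) = (8 + w)/(-3 + a))
n(s) = 2 (n(s) = 1 + 1 = 2)
n(22) - S(18, 15) = 2 - (8 + 15)/(-3 + 18) = 2 - 23/15 = 7/15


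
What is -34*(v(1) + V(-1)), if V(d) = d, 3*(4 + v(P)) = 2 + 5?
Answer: 272/3 ≈ 90.667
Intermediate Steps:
v(P) = -5/3 (v(P) = -4 + (2 + 5)/3 = -4 + (⅓)*7 = -4 + 7/3 = -5/3)
-34*(v(1) + V(-1)) = -34*(-5/3 - 1) = -34*(-8/3) = 272/3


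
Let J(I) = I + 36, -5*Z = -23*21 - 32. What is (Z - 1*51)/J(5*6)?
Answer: 26/33 ≈ 0.78788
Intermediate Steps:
Z = 103 (Z = -(-23*21 - 32)/5 = -(-483 - 32)/5 = -1/5*(-515) = 103)
J(I) = 36 + I
(Z - 1*51)/J(5*6) = (103 - 1*51)/(36 + 5*6) = (103 - 51)/(36 + 30) = 52/66 = 52*(1/66) = 26/33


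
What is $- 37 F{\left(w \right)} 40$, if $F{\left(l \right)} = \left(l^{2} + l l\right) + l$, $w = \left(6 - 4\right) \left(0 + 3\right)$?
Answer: $-115440$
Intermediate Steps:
$w = 6$ ($w = 2 \cdot 3 = 6$)
$F{\left(l \right)} = l + 2 l^{2}$ ($F{\left(l \right)} = \left(l^{2} + l^{2}\right) + l = 2 l^{2} + l = l + 2 l^{2}$)
$- 37 F{\left(w \right)} 40 = - 37 \cdot 6 \left(1 + 2 \cdot 6\right) 40 = - 37 \cdot 6 \left(1 + 12\right) 40 = - 37 \cdot 6 \cdot 13 \cdot 40 = \left(-37\right) 78 \cdot 40 = \left(-2886\right) 40 = -115440$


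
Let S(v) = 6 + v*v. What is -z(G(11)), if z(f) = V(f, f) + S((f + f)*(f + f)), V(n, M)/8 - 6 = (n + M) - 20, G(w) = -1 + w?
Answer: -160054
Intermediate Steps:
V(n, M) = -112 + 8*M + 8*n (V(n, M) = 48 + 8*((n + M) - 20) = 48 + 8*((M + n) - 20) = 48 + 8*(-20 + M + n) = 48 + (-160 + 8*M + 8*n) = -112 + 8*M + 8*n)
S(v) = 6 + v²
z(f) = -106 + 16*f + 16*f⁴ (z(f) = (-112 + 8*f + 8*f) + (6 + ((f + f)*(f + f))²) = (-112 + 16*f) + (6 + ((2*f)*(2*f))²) = (-112 + 16*f) + (6 + (4*f²)²) = (-112 + 16*f) + (6 + 16*f⁴) = -106 + 16*f + 16*f⁴)
-z(G(11)) = -(-106 + 16*(-1 + 11) + 16*(-1 + 11)⁴) = -(-106 + 16*10 + 16*10⁴) = -(-106 + 160 + 16*10000) = -(-106 + 160 + 160000) = -1*160054 = -160054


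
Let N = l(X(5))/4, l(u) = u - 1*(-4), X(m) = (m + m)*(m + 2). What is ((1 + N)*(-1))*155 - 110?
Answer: -6265/2 ≈ -3132.5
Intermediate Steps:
X(m) = 2*m*(2 + m) (X(m) = (2*m)*(2 + m) = 2*m*(2 + m))
l(u) = 4 + u (l(u) = u + 4 = 4 + u)
N = 37/2 (N = (4 + 2*5*(2 + 5))/4 = (4 + 2*5*7)*(¼) = (4 + 70)*(¼) = 74*(¼) = 37/2 ≈ 18.500)
((1 + N)*(-1))*155 - 110 = ((1 + 37/2)*(-1))*155 - 110 = ((39/2)*(-1))*155 - 110 = -39/2*155 - 110 = -6045/2 - 110 = -6265/2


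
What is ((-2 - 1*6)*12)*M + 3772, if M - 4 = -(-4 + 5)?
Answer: 3484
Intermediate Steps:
M = 3 (M = 4 - (-4 + 5) = 4 - 1*1 = 4 - 1 = 3)
((-2 - 1*6)*12)*M + 3772 = ((-2 - 1*6)*12)*3 + 3772 = ((-2 - 6)*12)*3 + 3772 = -8*12*3 + 3772 = -96*3 + 3772 = -288 + 3772 = 3484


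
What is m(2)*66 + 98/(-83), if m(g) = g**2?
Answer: 21814/83 ≈ 262.82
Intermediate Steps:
m(2)*66 + 98/(-83) = 2**2*66 + 98/(-83) = 4*66 + 98*(-1/83) = 264 - 98/83 = 21814/83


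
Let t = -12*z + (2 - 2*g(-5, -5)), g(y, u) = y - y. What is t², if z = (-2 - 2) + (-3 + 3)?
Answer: 2500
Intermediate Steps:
g(y, u) = 0
z = -4 (z = -4 + 0 = -4)
t = 50 (t = -12*(-4) + (2 - 2*0) = 48 + (2 + 0) = 48 + 2 = 50)
t² = 50² = 2500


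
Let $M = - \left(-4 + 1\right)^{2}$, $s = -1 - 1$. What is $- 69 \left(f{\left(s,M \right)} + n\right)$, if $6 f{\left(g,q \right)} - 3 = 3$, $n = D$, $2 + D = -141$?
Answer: $9798$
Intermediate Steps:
$s = -2$
$D = -143$ ($D = -2 - 141 = -143$)
$n = -143$
$M = -9$ ($M = - \left(-3\right)^{2} = \left(-1\right) 9 = -9$)
$f{\left(g,q \right)} = 1$ ($f{\left(g,q \right)} = \frac{1}{2} + \frac{1}{6} \cdot 3 = \frac{1}{2} + \frac{1}{2} = 1$)
$- 69 \left(f{\left(s,M \right)} + n\right) = - 69 \left(1 - 143\right) = \left(-69\right) \left(-142\right) = 9798$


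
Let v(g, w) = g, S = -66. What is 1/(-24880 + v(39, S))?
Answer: -1/24841 ≈ -4.0256e-5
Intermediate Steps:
1/(-24880 + v(39, S)) = 1/(-24880 + 39) = 1/(-24841) = -1/24841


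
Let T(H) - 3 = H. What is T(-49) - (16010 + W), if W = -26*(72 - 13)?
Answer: -14522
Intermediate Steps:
T(H) = 3 + H
W = -1534 (W = -26*59 = -1534)
T(-49) - (16010 + W) = (3 - 49) - (16010 - 1534) = -46 - 1*14476 = -46 - 14476 = -14522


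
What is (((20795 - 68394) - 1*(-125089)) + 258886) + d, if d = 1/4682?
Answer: 1574912433/4682 ≈ 3.3638e+5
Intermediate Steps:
d = 1/4682 ≈ 0.00021358
(((20795 - 68394) - 1*(-125089)) + 258886) + d = (((20795 - 68394) - 1*(-125089)) + 258886) + 1/4682 = ((-47599 + 125089) + 258886) + 1/4682 = (77490 + 258886) + 1/4682 = 336376 + 1/4682 = 1574912433/4682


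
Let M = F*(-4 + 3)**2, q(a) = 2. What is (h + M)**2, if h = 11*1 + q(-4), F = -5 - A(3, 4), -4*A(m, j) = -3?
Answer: 841/16 ≈ 52.563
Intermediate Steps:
A(m, j) = 3/4 (A(m, j) = -1/4*(-3) = 3/4)
F = -23/4 (F = -5 - 1*3/4 = -5 - 3/4 = -23/4 ≈ -5.7500)
h = 13 (h = 11*1 + 2 = 11 + 2 = 13)
M = -23/4 (M = -23*(-4 + 3)**2/4 = -23/4*(-1)**2 = -23/4*1 = -23/4 ≈ -5.7500)
(h + M)**2 = (13 - 23/4)**2 = (29/4)**2 = 841/16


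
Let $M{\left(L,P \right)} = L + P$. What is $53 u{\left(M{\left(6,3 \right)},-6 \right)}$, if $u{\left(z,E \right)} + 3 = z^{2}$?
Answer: $4134$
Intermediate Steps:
$u{\left(z,E \right)} = -3 + z^{2}$
$53 u{\left(M{\left(6,3 \right)},-6 \right)} = 53 \left(-3 + \left(6 + 3\right)^{2}\right) = 53 \left(-3 + 9^{2}\right) = 53 \left(-3 + 81\right) = 53 \cdot 78 = 4134$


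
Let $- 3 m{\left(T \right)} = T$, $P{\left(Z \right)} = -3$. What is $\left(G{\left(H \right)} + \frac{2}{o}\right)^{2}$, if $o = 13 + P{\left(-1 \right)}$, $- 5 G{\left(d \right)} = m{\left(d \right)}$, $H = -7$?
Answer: $\frac{16}{225} \approx 0.071111$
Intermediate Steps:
$m{\left(T \right)} = - \frac{T}{3}$
$G{\left(d \right)} = \frac{d}{15}$ ($G{\left(d \right)} = - \frac{\left(- \frac{1}{3}\right) d}{5} = \frac{d}{15}$)
$o = 10$ ($o = 13 - 3 = 10$)
$\left(G{\left(H \right)} + \frac{2}{o}\right)^{2} = \left(\frac{1}{15} \left(-7\right) + \frac{2}{10}\right)^{2} = \left(- \frac{7}{15} + 2 \cdot \frac{1}{10}\right)^{2} = \left(- \frac{7}{15} + \frac{1}{5}\right)^{2} = \left(- \frac{4}{15}\right)^{2} = \frac{16}{225}$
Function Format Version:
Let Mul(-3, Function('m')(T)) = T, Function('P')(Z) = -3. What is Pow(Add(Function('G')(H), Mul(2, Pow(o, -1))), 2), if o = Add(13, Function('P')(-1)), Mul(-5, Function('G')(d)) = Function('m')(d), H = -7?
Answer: Rational(16, 225) ≈ 0.071111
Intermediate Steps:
Function('m')(T) = Mul(Rational(-1, 3), T)
Function('G')(d) = Mul(Rational(1, 15), d) (Function('G')(d) = Mul(Rational(-1, 5), Mul(Rational(-1, 3), d)) = Mul(Rational(1, 15), d))
o = 10 (o = Add(13, -3) = 10)
Pow(Add(Function('G')(H), Mul(2, Pow(o, -1))), 2) = Pow(Add(Mul(Rational(1, 15), -7), Mul(2, Pow(10, -1))), 2) = Pow(Add(Rational(-7, 15), Mul(2, Rational(1, 10))), 2) = Pow(Add(Rational(-7, 15), Rational(1, 5)), 2) = Pow(Rational(-4, 15), 2) = Rational(16, 225)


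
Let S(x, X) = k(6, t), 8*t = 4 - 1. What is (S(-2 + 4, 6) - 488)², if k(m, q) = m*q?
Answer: 3775249/16 ≈ 2.3595e+5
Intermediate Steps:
t = 3/8 (t = (4 - 1)/8 = (⅛)*3 = 3/8 ≈ 0.37500)
S(x, X) = 9/4 (S(x, X) = 6*(3/8) = 9/4)
(S(-2 + 4, 6) - 488)² = (9/4 - 488)² = (-1943/4)² = 3775249/16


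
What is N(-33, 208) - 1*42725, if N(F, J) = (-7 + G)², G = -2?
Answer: -42644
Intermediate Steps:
N(F, J) = 81 (N(F, J) = (-7 - 2)² = (-9)² = 81)
N(-33, 208) - 1*42725 = 81 - 1*42725 = 81 - 42725 = -42644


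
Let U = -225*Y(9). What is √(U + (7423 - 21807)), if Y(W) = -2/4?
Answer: I*√57086/2 ≈ 119.46*I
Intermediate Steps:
Y(W) = -½ (Y(W) = -2*¼ = -½)
U = 225/2 (U = -225*(-½) = 225/2 ≈ 112.50)
√(U + (7423 - 21807)) = √(225/2 + (7423 - 21807)) = √(225/2 - 14384) = √(-28543/2) = I*√57086/2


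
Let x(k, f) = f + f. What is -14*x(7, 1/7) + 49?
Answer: 45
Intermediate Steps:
x(k, f) = 2*f
-14*x(7, 1/7) + 49 = -28/7 + 49 = -14*2/7 + 49 = -4 + 49 = 45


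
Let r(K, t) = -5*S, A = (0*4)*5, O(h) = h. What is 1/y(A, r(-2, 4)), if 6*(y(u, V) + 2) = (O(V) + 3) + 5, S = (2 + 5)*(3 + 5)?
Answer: -3/142 ≈ -0.021127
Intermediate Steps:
S = 56 (S = 7*8 = 56)
A = 0 (A = 0*5 = 0)
r(K, t) = -280 (r(K, t) = -5*56 = -280)
y(u, V) = -2/3 + V/6 (y(u, V) = -2 + ((V + 3) + 5)/6 = -2 + ((3 + V) + 5)/6 = -2 + (8 + V)/6 = -2 + (4/3 + V/6) = -2/3 + V/6)
1/y(A, r(-2, 4)) = 1/(-2/3 + (1/6)*(-280)) = 1/(-2/3 - 140/3) = 1/(-142/3) = -3/142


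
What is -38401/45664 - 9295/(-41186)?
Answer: -578568353/940358752 ≈ -0.61526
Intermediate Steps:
-38401/45664 - 9295/(-41186) = -38401*1/45664 - 9295*(-1/41186) = -38401/45664 + 9295/41186 = -578568353/940358752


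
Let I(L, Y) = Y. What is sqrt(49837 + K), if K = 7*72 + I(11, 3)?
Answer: 2*sqrt(12586) ≈ 224.37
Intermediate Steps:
K = 507 (K = 7*72 + 3 = 504 + 3 = 507)
sqrt(49837 + K) = sqrt(49837 + 507) = sqrt(50344) = 2*sqrt(12586)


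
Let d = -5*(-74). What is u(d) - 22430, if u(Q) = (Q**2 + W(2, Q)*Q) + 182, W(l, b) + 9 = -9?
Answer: 107992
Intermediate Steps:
d = 370
W(l, b) = -18 (W(l, b) = -9 - 9 = -18)
u(Q) = 182 + Q**2 - 18*Q (u(Q) = (Q**2 - 18*Q) + 182 = 182 + Q**2 - 18*Q)
u(d) - 22430 = (182 + 370**2 - 18*370) - 22430 = (182 + 136900 - 6660) - 22430 = 130422 - 22430 = 107992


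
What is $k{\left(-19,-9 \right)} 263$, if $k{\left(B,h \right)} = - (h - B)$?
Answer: $-2630$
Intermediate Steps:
$k{\left(B,h \right)} = B - h$
$k{\left(-19,-9 \right)} 263 = \left(-19 - -9\right) 263 = \left(-19 + 9\right) 263 = \left(-10\right) 263 = -2630$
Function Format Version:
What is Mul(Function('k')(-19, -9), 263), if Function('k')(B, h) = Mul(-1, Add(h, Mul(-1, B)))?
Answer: -2630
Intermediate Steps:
Function('k')(B, h) = Add(B, Mul(-1, h))
Mul(Function('k')(-19, -9), 263) = Mul(Add(-19, Mul(-1, -9)), 263) = Mul(Add(-19, 9), 263) = Mul(-10, 263) = -2630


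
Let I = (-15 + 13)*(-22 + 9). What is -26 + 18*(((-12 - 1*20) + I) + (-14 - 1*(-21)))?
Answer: -8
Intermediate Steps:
I = 26 (I = -2*(-13) = 26)
-26 + 18*(((-12 - 1*20) + I) + (-14 - 1*(-21))) = -26 + 18*(((-12 - 1*20) + 26) + (-14 - 1*(-21))) = -26 + 18*(((-12 - 20) + 26) + (-14 + 21)) = -26 + 18*((-32 + 26) + 7) = -26 + 18*(-6 + 7) = -26 + 18*1 = -26 + 18 = -8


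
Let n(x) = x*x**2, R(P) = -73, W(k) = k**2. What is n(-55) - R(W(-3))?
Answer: -166302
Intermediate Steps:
n(x) = x**3
n(-55) - R(W(-3)) = (-55)**3 - 1*(-73) = -166375 + 73 = -166302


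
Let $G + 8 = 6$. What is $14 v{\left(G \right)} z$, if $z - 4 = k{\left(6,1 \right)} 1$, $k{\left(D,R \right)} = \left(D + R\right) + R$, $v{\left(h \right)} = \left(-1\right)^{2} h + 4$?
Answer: $336$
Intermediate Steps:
$G = -2$ ($G = -8 + 6 = -2$)
$v{\left(h \right)} = 4 + h$ ($v{\left(h \right)} = 1 h + 4 = h + 4 = 4 + h$)
$k{\left(D,R \right)} = D + 2 R$
$z = 12$ ($z = 4 + \left(6 + 2 \cdot 1\right) 1 = 4 + \left(6 + 2\right) 1 = 4 + 8 \cdot 1 = 4 + 8 = 12$)
$14 v{\left(G \right)} z = 14 \left(4 - 2\right) 12 = 14 \cdot 2 \cdot 12 = 28 \cdot 12 = 336$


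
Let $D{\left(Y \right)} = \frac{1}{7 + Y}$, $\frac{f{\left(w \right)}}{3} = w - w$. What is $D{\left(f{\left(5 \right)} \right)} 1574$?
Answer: $\frac{1574}{7} \approx 224.86$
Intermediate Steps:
$f{\left(w \right)} = 0$ ($f{\left(w \right)} = 3 \left(w - w\right) = 3 \cdot 0 = 0$)
$D{\left(f{\left(5 \right)} \right)} 1574 = \frac{1}{7 + 0} \cdot 1574 = \frac{1}{7} \cdot 1574 = \frac{1574}{7}$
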